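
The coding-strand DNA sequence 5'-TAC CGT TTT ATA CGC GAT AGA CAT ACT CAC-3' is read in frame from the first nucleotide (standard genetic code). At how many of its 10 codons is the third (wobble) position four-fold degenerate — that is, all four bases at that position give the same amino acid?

Codon 1 TAC (Tyr): third position 2-fold.
Codon 2 CGT (Arg): third position 4-fold.
Codon 3 TTT (Phe): third position 2-fold.
Codon 4 ATA (Ile): third position 3-fold.
Codon 5 CGC (Arg): third position 4-fold.
Codon 6 GAT (Asp): third position 2-fold.
Codon 7 AGA (Arg): third position 2-fold.
Codon 8 CAT (His): third position 2-fold.
Codon 9 ACT (Thr): third position 4-fold.
Codon 10 CAC (His): third position 2-fold.
Four-fold degenerate third positions: 3.

3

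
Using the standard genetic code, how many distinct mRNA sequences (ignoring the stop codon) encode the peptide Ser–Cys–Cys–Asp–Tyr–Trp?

96

Ser: 6 codons.
Cys: 2 codons.
Cys: 2 codons.
Asp: 2 codons.
Tyr: 2 codons.
Trp: 1 codon.
6 × 2 × 2 × 2 × 2 × 1 = 96.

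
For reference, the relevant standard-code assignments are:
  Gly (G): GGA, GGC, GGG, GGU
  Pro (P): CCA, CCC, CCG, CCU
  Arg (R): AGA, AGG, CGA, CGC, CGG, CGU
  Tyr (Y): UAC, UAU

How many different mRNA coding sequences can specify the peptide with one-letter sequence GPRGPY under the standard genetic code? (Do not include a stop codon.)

Gly: 4 codons.
Pro: 4 codons.
Arg: 6 codons.
Gly: 4 codons.
Pro: 4 codons.
Tyr: 2 codons.
4 × 4 × 6 × 4 × 4 × 2 = 3072.

3072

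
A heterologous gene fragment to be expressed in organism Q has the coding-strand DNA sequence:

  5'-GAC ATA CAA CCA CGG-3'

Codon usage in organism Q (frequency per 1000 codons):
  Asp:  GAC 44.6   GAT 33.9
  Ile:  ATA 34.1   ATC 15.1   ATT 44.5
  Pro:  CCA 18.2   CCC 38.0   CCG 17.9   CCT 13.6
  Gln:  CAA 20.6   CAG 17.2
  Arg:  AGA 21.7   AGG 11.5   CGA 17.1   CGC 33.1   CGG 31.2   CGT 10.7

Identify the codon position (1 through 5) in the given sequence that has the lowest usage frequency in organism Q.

Codon 1 GAC (Asp): 44.6 per 1000.
Codon 2 ATA (Ile): 34.1 per 1000.
Codon 3 CAA (Gln): 20.6 per 1000.
Codon 4 CCA (Pro): 18.2 per 1000.
Codon 5 CGG (Arg): 31.2 per 1000.
Lowest frequency is 18.2 at codon 4.

4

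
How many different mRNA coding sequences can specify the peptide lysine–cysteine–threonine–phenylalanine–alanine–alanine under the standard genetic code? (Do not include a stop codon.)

512

Lys: 2 codons.
Cys: 2 codons.
Thr: 4 codons.
Phe: 2 codons.
Ala: 4 codons.
Ala: 4 codons.
2 × 2 × 4 × 2 × 4 × 4 = 512.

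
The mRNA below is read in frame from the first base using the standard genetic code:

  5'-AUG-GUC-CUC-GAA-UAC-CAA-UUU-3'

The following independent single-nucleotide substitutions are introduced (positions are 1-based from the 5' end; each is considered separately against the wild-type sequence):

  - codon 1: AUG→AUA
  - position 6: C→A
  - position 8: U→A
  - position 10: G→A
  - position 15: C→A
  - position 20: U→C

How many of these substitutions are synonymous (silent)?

1

Codon 1: AUG (Met) → AUA (Ile) — missense.
Codon 2: GUC (Val) → GUA (Val) — synonymous.
Codon 3: CUC (Leu) → CAC (His) — missense.
Codon 4: GAA (Glu) → AAA (Lys) — missense.
Codon 5: UAC (Tyr) → UAA (Stop) — nonsense.
Codon 7: UUU (Phe) → UCU (Ser) — missense.
Synonymous: 1 of 6.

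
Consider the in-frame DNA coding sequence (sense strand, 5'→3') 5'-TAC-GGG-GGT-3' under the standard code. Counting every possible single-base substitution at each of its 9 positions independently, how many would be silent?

Codon 1 (TAC, Tyr): 1 synonymous substitution.
Codon 2 (GGG, Gly): 3 synonymous substitutions.
Codon 3 (GGT, Gly): 3 synonymous substitutions.
Total: 1 + 3 + 3 = 7.

7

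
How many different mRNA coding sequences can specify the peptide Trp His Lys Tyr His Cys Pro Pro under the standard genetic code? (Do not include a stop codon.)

Trp: 1 codon.
His: 2 codons.
Lys: 2 codons.
Tyr: 2 codons.
His: 2 codons.
Cys: 2 codons.
Pro: 4 codons.
Pro: 4 codons.
1 × 2 × 2 × 2 × 2 × 2 × 4 × 4 = 512.

512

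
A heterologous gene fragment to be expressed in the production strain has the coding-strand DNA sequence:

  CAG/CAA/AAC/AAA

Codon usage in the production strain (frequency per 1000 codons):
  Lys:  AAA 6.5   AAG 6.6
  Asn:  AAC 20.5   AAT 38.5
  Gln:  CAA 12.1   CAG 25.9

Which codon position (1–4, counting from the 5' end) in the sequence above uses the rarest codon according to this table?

Codon 1 CAG (Gln): 25.9 per 1000.
Codon 2 CAA (Gln): 12.1 per 1000.
Codon 3 AAC (Asn): 20.5 per 1000.
Codon 4 AAA (Lys): 6.5 per 1000.
Lowest frequency is 6.5 at codon 4.

4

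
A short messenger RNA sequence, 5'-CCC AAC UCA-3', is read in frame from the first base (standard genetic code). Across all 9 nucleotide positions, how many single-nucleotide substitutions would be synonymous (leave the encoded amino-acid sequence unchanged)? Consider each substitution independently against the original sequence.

Codon 1 (CCC, Pro): 3 synonymous substitutions.
Codon 2 (AAC, Asn): 1 synonymous substitution.
Codon 3 (UCA, Ser): 3 synonymous substitutions.
Total: 3 + 1 + 3 = 7.

7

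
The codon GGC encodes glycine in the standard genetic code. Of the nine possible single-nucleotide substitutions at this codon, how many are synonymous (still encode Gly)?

Position 1: none → 0 synonymous.
Position 2: none → 0 synonymous.
Position 3: GGU, GGA, GGG → 3 synonymous.
Total: 0 + 0 + 3 = 3.

3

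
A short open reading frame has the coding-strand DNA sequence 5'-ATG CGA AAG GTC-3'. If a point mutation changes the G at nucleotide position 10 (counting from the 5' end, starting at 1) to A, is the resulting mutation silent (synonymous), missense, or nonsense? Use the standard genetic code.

missense

Position 10 falls in codon 4: GTC → Val.
After the substitution the codon is ATC → Ile.
Val ≠ Ile, so this is a missense mutation.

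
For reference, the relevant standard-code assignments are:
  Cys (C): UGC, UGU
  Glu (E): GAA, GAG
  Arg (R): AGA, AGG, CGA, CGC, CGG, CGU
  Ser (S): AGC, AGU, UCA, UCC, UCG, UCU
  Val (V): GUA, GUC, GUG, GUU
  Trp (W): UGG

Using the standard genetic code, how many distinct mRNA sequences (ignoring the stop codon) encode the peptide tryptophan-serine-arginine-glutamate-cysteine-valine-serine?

3456

Trp: 1 codon.
Ser: 6 codons.
Arg: 6 codons.
Glu: 2 codons.
Cys: 2 codons.
Val: 4 codons.
Ser: 6 codons.
1 × 6 × 6 × 2 × 2 × 4 × 6 = 3456.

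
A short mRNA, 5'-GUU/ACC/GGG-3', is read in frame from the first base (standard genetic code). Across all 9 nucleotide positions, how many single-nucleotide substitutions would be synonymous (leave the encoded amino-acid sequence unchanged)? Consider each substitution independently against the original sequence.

9

Codon 1 (GUU, Val): 3 synonymous substitutions.
Codon 2 (ACC, Thr): 3 synonymous substitutions.
Codon 3 (GGG, Gly): 3 synonymous substitutions.
Total: 3 + 3 + 3 = 9.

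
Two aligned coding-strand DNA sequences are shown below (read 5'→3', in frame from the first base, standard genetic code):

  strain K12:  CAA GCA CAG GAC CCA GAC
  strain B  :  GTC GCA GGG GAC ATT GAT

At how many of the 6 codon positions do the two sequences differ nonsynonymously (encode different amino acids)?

3

Codon 1: CAA Gln / GTC Val — nonsynonymous.
Codon 2: GCA Ala / GCA Ala — identical.
Codon 3: CAG Gln / GGG Gly — nonsynonymous.
Codon 4: GAC Asp / GAC Asp — identical.
Codon 5: CCA Pro / ATT Ile — nonsynonymous.
Codon 6: GAC Asp / GAT Asp — synonymous.
Nonsynonymous differences: 3.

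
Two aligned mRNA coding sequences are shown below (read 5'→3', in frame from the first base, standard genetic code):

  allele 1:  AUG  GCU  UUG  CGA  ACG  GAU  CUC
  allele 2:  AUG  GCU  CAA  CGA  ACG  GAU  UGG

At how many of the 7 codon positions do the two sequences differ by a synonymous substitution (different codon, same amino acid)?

0

Codon 1: AUG Met / AUG Met — identical.
Codon 2: GCU Ala / GCU Ala — identical.
Codon 3: UUG Leu / CAA Gln — nonsynonymous.
Codon 4: CGA Arg / CGA Arg — identical.
Codon 5: ACG Thr / ACG Thr — identical.
Codon 6: GAU Asp / GAU Asp — identical.
Codon 7: CUC Leu / UGG Trp — nonsynonymous.
Synonymous differences: 0.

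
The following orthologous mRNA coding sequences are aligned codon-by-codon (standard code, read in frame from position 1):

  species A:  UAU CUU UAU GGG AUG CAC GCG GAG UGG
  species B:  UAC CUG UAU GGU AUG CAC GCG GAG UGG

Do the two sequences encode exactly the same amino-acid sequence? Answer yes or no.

Codon 1: UAU Tyr / UAC Tyr — synonymous.
Codon 2: CUU Leu / CUG Leu — synonymous.
Codon 3: UAU Tyr / UAU Tyr — identical.
Codon 4: GGG Gly / GGU Gly — synonymous.
Codon 5: AUG Met / AUG Met — identical.
Codon 6: CAC His / CAC His — identical.
Codon 7: GCG Ala / GCG Ala — identical.
Codon 8: GAG Glu / GAG Glu — identical.
Codon 9: UGG Trp / UGG Trp — identical.
Nonsynonymous differences: 0 → same protein.

yes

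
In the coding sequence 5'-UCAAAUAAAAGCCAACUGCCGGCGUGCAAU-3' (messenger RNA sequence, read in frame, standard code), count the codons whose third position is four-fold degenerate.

Codon 1 UCA (Ser): third position 4-fold.
Codon 2 AAU (Asn): third position 2-fold.
Codon 3 AAA (Lys): third position 2-fold.
Codon 4 AGC (Ser): third position 2-fold.
Codon 5 CAA (Gln): third position 2-fold.
Codon 6 CUG (Leu): third position 4-fold.
Codon 7 CCG (Pro): third position 4-fold.
Codon 8 GCG (Ala): third position 4-fold.
Codon 9 UGC (Cys): third position 2-fold.
Codon 10 AAU (Asn): third position 2-fold.
Four-fold degenerate third positions: 4.

4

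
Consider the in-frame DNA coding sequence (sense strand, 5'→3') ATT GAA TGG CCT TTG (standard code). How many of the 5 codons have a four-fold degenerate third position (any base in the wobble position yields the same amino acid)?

1

Codon 1 ATT (Ile): third position 3-fold.
Codon 2 GAA (Glu): third position 2-fold.
Codon 3 TGG (Trp): third position 1-fold.
Codon 4 CCT (Pro): third position 4-fold.
Codon 5 TTG (Leu): third position 2-fold.
Four-fold degenerate third positions: 1.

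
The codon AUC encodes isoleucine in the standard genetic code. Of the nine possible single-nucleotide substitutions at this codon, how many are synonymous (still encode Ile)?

Position 1: none → 0 synonymous.
Position 2: none → 0 synonymous.
Position 3: AUU, AUA → 2 synonymous.
Total: 0 + 0 + 2 = 2.

2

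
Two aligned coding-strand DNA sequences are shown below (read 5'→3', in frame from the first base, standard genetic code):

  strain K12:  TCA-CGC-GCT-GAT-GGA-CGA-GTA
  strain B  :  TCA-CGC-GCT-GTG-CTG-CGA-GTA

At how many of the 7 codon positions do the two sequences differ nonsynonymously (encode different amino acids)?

2

Codon 1: TCA Ser / TCA Ser — identical.
Codon 2: CGC Arg / CGC Arg — identical.
Codon 3: GCT Ala / GCT Ala — identical.
Codon 4: GAT Asp / GTG Val — nonsynonymous.
Codon 5: GGA Gly / CTG Leu — nonsynonymous.
Codon 6: CGA Arg / CGA Arg — identical.
Codon 7: GTA Val / GTA Val — identical.
Nonsynonymous differences: 2.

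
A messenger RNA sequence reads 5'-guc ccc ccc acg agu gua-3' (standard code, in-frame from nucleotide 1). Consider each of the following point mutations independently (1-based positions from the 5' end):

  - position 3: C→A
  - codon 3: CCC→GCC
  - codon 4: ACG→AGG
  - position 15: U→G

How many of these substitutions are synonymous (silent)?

Codon 1: GUC (Val) → GUA (Val) — synonymous.
Codon 3: CCC (Pro) → GCC (Ala) — missense.
Codon 4: ACG (Thr) → AGG (Arg) — missense.
Codon 5: AGU (Ser) → AGG (Arg) — missense.
Synonymous: 1 of 4.

1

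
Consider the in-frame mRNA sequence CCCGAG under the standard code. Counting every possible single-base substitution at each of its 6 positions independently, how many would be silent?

4

Codon 1 (CCC, Pro): 3 synonymous substitutions.
Codon 2 (GAG, Glu): 1 synonymous substitution.
Total: 3 + 1 = 4.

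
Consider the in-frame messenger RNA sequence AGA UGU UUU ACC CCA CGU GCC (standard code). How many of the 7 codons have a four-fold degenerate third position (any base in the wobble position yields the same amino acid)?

4

Codon 1 AGA (Arg): third position 2-fold.
Codon 2 UGU (Cys): third position 2-fold.
Codon 3 UUU (Phe): third position 2-fold.
Codon 4 ACC (Thr): third position 4-fold.
Codon 5 CCA (Pro): third position 4-fold.
Codon 6 CGU (Arg): third position 4-fold.
Codon 7 GCC (Ala): third position 4-fold.
Four-fold degenerate third positions: 4.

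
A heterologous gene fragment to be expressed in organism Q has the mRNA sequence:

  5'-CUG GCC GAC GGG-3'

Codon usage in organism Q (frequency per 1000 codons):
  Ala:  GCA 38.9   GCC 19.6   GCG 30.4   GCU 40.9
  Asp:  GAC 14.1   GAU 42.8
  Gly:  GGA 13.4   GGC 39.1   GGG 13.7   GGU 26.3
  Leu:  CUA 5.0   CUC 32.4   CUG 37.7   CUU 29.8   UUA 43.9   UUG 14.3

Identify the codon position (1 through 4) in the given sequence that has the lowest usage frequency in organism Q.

Codon 1 CUG (Leu): 37.7 per 1000.
Codon 2 GCC (Ala): 19.6 per 1000.
Codon 3 GAC (Asp): 14.1 per 1000.
Codon 4 GGG (Gly): 13.7 per 1000.
Lowest frequency is 13.7 at codon 4.

4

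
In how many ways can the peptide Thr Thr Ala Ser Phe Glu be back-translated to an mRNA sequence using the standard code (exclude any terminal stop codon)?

Thr: 4 codons.
Thr: 4 codons.
Ala: 4 codons.
Ser: 6 codons.
Phe: 2 codons.
Glu: 2 codons.
4 × 4 × 4 × 6 × 2 × 2 = 1536.

1536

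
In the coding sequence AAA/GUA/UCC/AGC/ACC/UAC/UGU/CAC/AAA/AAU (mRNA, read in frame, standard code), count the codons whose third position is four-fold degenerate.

Codon 1 AAA (Lys): third position 2-fold.
Codon 2 GUA (Val): third position 4-fold.
Codon 3 UCC (Ser): third position 4-fold.
Codon 4 AGC (Ser): third position 2-fold.
Codon 5 ACC (Thr): third position 4-fold.
Codon 6 UAC (Tyr): third position 2-fold.
Codon 7 UGU (Cys): third position 2-fold.
Codon 8 CAC (His): third position 2-fold.
Codon 9 AAA (Lys): third position 2-fold.
Codon 10 AAU (Asn): third position 2-fold.
Four-fold degenerate third positions: 3.

3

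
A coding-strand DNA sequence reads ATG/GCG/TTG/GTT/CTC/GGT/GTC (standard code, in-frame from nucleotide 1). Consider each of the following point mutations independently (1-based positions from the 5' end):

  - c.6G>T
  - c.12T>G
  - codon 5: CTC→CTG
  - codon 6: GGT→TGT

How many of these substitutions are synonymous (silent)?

3

Codon 2: GCG (Ala) → GCT (Ala) — synonymous.
Codon 4: GTT (Val) → GTG (Val) — synonymous.
Codon 5: CTC (Leu) → CTG (Leu) — synonymous.
Codon 6: GGT (Gly) → TGT (Cys) — missense.
Synonymous: 3 of 4.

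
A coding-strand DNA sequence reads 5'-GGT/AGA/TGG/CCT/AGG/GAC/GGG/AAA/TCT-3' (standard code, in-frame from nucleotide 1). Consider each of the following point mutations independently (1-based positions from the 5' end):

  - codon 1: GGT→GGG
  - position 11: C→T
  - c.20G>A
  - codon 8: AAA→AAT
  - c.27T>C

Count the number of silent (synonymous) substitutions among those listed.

2

Codon 1: GGT (Gly) → GGG (Gly) — synonymous.
Codon 4: CCT (Pro) → CTT (Leu) — missense.
Codon 7: GGG (Gly) → GAG (Glu) — missense.
Codon 8: AAA (Lys) → AAT (Asn) — missense.
Codon 9: TCT (Ser) → TCC (Ser) — synonymous.
Synonymous: 2 of 5.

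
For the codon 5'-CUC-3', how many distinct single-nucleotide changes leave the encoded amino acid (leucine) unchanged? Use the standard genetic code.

Position 1: none → 0 synonymous.
Position 2: none → 0 synonymous.
Position 3: CUU, CUA, CUG → 3 synonymous.
Total: 0 + 0 + 3 = 3.

3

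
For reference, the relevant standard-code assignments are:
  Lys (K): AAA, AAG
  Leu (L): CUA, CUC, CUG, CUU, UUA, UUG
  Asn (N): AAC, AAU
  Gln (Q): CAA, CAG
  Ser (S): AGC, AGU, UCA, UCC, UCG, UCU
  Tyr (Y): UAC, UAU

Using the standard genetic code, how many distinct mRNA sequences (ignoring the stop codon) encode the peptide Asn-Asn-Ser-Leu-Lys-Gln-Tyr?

Asn: 2 codons.
Asn: 2 codons.
Ser: 6 codons.
Leu: 6 codons.
Lys: 2 codons.
Gln: 2 codons.
Tyr: 2 codons.
2 × 2 × 6 × 6 × 2 × 2 × 2 = 1152.

1152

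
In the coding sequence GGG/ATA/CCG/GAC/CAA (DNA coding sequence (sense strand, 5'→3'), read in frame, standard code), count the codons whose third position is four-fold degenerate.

2

Codon 1 GGG (Gly): third position 4-fold.
Codon 2 ATA (Ile): third position 3-fold.
Codon 3 CCG (Pro): third position 4-fold.
Codon 4 GAC (Asp): third position 2-fold.
Codon 5 CAA (Gln): third position 2-fold.
Four-fold degenerate third positions: 2.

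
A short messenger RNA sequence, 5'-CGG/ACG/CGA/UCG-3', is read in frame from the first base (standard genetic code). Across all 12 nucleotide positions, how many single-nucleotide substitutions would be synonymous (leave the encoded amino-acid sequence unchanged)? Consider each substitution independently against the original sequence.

Codon 1 (CGG, Arg): 4 synonymous substitutions.
Codon 2 (ACG, Thr): 3 synonymous substitutions.
Codon 3 (CGA, Arg): 4 synonymous substitutions.
Codon 4 (UCG, Ser): 3 synonymous substitutions.
Total: 4 + 3 + 4 + 3 = 14.

14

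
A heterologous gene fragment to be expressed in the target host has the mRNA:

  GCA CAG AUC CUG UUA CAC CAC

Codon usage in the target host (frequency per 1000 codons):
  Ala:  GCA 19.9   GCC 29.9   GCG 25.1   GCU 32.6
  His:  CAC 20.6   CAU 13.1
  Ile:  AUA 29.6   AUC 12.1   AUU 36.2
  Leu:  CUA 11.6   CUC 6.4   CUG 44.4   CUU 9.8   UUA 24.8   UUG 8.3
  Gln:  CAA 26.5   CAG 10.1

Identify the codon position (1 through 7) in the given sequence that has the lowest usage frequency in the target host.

2

Codon 1 GCA (Ala): 19.9 per 1000.
Codon 2 CAG (Gln): 10.1 per 1000.
Codon 3 AUC (Ile): 12.1 per 1000.
Codon 4 CUG (Leu): 44.4 per 1000.
Codon 5 UUA (Leu): 24.8 per 1000.
Codon 6 CAC (His): 20.6 per 1000.
Codon 7 CAC (His): 20.6 per 1000.
Lowest frequency is 10.1 at codon 2.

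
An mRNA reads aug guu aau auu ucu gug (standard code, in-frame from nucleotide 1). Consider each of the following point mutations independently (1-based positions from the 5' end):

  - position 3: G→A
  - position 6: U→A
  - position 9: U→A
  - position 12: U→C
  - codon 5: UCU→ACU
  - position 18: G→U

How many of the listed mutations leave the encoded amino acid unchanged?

3

Codon 1: AUG (Met) → AUA (Ile) — missense.
Codon 2: GUU (Val) → GUA (Val) — synonymous.
Codon 3: AAU (Asn) → AAA (Lys) — missense.
Codon 4: AUU (Ile) → AUC (Ile) — synonymous.
Codon 5: UCU (Ser) → ACU (Thr) — missense.
Codon 6: GUG (Val) → GUU (Val) — synonymous.
Synonymous: 3 of 6.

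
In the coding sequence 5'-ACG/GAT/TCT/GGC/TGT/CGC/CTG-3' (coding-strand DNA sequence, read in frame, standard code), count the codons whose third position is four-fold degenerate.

Codon 1 ACG (Thr): third position 4-fold.
Codon 2 GAT (Asp): third position 2-fold.
Codon 3 TCT (Ser): third position 4-fold.
Codon 4 GGC (Gly): third position 4-fold.
Codon 5 TGT (Cys): third position 2-fold.
Codon 6 CGC (Arg): third position 4-fold.
Codon 7 CTG (Leu): third position 4-fold.
Four-fold degenerate third positions: 5.

5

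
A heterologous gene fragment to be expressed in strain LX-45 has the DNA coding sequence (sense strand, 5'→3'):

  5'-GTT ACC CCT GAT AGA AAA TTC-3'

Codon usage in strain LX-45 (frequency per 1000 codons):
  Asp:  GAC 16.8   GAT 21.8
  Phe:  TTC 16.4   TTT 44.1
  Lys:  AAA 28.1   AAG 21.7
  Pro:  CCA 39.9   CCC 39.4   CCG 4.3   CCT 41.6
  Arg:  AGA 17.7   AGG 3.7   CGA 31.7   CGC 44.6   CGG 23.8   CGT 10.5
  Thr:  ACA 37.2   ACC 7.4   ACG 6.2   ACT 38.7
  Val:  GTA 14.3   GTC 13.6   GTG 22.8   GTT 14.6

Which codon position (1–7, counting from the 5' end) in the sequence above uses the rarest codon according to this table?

Codon 1 GTT (Val): 14.6 per 1000.
Codon 2 ACC (Thr): 7.4 per 1000.
Codon 3 CCT (Pro): 41.6 per 1000.
Codon 4 GAT (Asp): 21.8 per 1000.
Codon 5 AGA (Arg): 17.7 per 1000.
Codon 6 AAA (Lys): 28.1 per 1000.
Codon 7 TTC (Phe): 16.4 per 1000.
Lowest frequency is 7.4 at codon 2.

2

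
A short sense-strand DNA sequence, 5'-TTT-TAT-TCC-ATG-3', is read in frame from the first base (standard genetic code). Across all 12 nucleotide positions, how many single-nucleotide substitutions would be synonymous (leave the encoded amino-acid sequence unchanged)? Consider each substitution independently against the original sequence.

Codon 1 (TTT, Phe): 1 synonymous substitution.
Codon 2 (TAT, Tyr): 1 synonymous substitution.
Codon 3 (TCC, Ser): 3 synonymous substitutions.
Codon 4 (ATG, Met): 0 synonymous substitutions.
Total: 1 + 1 + 3 + 0 = 5.

5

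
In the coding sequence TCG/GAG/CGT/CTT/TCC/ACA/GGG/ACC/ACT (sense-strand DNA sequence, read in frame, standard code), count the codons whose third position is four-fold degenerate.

8

Codon 1 TCG (Ser): third position 4-fold.
Codon 2 GAG (Glu): third position 2-fold.
Codon 3 CGT (Arg): third position 4-fold.
Codon 4 CTT (Leu): third position 4-fold.
Codon 5 TCC (Ser): third position 4-fold.
Codon 6 ACA (Thr): third position 4-fold.
Codon 7 GGG (Gly): third position 4-fold.
Codon 8 ACC (Thr): third position 4-fold.
Codon 9 ACT (Thr): third position 4-fold.
Four-fold degenerate third positions: 8.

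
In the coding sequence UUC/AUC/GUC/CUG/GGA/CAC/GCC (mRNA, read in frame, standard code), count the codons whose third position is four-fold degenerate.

4

Codon 1 UUC (Phe): third position 2-fold.
Codon 2 AUC (Ile): third position 3-fold.
Codon 3 GUC (Val): third position 4-fold.
Codon 4 CUG (Leu): third position 4-fold.
Codon 5 GGA (Gly): third position 4-fold.
Codon 6 CAC (His): third position 2-fold.
Codon 7 GCC (Ala): third position 4-fold.
Four-fold degenerate third positions: 4.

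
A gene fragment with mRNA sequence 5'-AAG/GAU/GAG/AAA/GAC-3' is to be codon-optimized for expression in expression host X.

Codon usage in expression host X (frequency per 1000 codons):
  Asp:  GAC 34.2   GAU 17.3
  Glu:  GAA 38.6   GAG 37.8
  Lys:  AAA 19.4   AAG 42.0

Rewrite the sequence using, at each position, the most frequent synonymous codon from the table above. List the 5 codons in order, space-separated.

AAG GAC GAA AAG GAC

Codon 1 (Lys): best is AAG at 42.0.
Codon 2 (Asp): best is GAC at 34.2.
Codon 3 (Glu): best is GAA at 38.6.
Codon 4 (Lys): best is AAG at 42.0.
Codon 5 (Asp): best is GAC at 34.2.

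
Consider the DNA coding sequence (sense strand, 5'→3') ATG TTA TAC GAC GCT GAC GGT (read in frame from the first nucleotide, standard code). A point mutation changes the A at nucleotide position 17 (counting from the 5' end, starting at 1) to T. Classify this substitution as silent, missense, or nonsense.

Position 17 falls in codon 6: GAC → Asp.
After the substitution the codon is GTC → Val.
Asp ≠ Val, so this is a missense mutation.

missense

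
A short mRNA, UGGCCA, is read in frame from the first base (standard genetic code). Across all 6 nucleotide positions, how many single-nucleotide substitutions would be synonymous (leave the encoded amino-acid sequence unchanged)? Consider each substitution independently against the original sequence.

3

Codon 1 (UGG, Trp): 0 synonymous substitutions.
Codon 2 (CCA, Pro): 3 synonymous substitutions.
Total: 0 + 3 = 3.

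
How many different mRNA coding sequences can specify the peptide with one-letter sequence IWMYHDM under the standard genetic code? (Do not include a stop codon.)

24

Ile: 3 codons.
Trp: 1 codon.
Met: 1 codon.
Tyr: 2 codons.
His: 2 codons.
Asp: 2 codons.
Met: 1 codon.
3 × 1 × 1 × 2 × 2 × 2 × 1 = 24.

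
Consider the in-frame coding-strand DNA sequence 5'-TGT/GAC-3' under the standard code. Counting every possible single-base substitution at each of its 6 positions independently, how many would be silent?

2

Codon 1 (TGT, Cys): 1 synonymous substitution.
Codon 2 (GAC, Asp): 1 synonymous substitution.
Total: 1 + 1 = 2.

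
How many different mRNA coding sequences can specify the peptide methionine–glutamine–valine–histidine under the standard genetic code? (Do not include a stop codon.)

Met: 1 codon.
Gln: 2 codons.
Val: 4 codons.
His: 2 codons.
1 × 2 × 4 × 2 = 16.

16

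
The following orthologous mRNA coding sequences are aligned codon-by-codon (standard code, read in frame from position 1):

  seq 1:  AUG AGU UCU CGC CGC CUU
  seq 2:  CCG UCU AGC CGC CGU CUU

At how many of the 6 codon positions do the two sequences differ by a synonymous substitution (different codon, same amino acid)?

3

Codon 1: AUG Met / CCG Pro — nonsynonymous.
Codon 2: AGU Ser / UCU Ser — synonymous.
Codon 3: UCU Ser / AGC Ser — synonymous.
Codon 4: CGC Arg / CGC Arg — identical.
Codon 5: CGC Arg / CGU Arg — synonymous.
Codon 6: CUU Leu / CUU Leu — identical.
Synonymous differences: 3.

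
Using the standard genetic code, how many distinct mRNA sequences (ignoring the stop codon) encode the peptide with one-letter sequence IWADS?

Ile: 3 codons.
Trp: 1 codon.
Ala: 4 codons.
Asp: 2 codons.
Ser: 6 codons.
3 × 1 × 4 × 2 × 6 = 144.

144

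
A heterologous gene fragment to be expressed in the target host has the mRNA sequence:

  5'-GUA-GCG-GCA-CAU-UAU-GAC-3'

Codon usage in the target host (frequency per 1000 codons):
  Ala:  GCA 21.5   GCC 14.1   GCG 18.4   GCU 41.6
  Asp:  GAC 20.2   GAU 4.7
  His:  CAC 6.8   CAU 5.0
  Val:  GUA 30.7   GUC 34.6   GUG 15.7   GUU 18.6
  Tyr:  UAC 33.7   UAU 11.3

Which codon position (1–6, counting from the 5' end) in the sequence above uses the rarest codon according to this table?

Codon 1 GUA (Val): 30.7 per 1000.
Codon 2 GCG (Ala): 18.4 per 1000.
Codon 3 GCA (Ala): 21.5 per 1000.
Codon 4 CAU (His): 5.0 per 1000.
Codon 5 UAU (Tyr): 11.3 per 1000.
Codon 6 GAC (Asp): 20.2 per 1000.
Lowest frequency is 5.0 at codon 4.

4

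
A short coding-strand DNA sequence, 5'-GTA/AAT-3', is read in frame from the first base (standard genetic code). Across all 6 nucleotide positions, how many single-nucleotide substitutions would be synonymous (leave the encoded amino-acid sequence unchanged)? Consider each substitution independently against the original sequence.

Codon 1 (GTA, Val): 3 synonymous substitutions.
Codon 2 (AAT, Asn): 1 synonymous substitution.
Total: 3 + 1 = 4.

4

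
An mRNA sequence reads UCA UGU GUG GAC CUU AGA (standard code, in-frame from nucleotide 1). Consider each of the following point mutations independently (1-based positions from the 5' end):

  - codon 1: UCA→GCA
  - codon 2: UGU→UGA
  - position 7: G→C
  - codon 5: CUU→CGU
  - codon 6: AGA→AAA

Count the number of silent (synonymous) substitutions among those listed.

Codon 1: UCA (Ser) → GCA (Ala) — missense.
Codon 2: UGU (Cys) → UGA (Stop) — nonsense.
Codon 3: GUG (Val) → CUG (Leu) — missense.
Codon 5: CUU (Leu) → CGU (Arg) — missense.
Codon 6: AGA (Arg) → AAA (Lys) — missense.
Synonymous: 0 of 5.

0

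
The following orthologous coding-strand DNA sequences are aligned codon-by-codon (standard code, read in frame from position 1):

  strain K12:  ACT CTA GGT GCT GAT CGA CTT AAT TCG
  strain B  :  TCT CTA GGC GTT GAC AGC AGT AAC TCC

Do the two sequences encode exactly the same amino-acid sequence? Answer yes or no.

no

Codon 1: ACT Thr / TCT Ser — nonsynonymous.
Codon 2: CTA Leu / CTA Leu — identical.
Codon 3: GGT Gly / GGC Gly — synonymous.
Codon 4: GCT Ala / GTT Val — nonsynonymous.
Codon 5: GAT Asp / GAC Asp — synonymous.
Codon 6: CGA Arg / AGC Ser — nonsynonymous.
Codon 7: CTT Leu / AGT Ser — nonsynonymous.
Codon 8: AAT Asn / AAC Asn — synonymous.
Codon 9: TCG Ser / TCC Ser — synonymous.
Nonsynonymous differences: 4 → different protein.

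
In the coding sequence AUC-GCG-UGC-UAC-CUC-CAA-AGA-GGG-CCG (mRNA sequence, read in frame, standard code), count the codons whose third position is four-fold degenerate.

Codon 1 AUC (Ile): third position 3-fold.
Codon 2 GCG (Ala): third position 4-fold.
Codon 3 UGC (Cys): third position 2-fold.
Codon 4 UAC (Tyr): third position 2-fold.
Codon 5 CUC (Leu): third position 4-fold.
Codon 6 CAA (Gln): third position 2-fold.
Codon 7 AGA (Arg): third position 2-fold.
Codon 8 GGG (Gly): third position 4-fold.
Codon 9 CCG (Pro): third position 4-fold.
Four-fold degenerate third positions: 4.

4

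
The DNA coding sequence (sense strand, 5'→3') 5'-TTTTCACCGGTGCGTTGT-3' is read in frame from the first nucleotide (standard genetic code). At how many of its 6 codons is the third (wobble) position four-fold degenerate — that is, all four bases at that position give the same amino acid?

4

Codon 1 TTT (Phe): third position 2-fold.
Codon 2 TCA (Ser): third position 4-fold.
Codon 3 CCG (Pro): third position 4-fold.
Codon 4 GTG (Val): third position 4-fold.
Codon 5 CGT (Arg): third position 4-fold.
Codon 6 TGT (Cys): third position 2-fold.
Four-fold degenerate third positions: 4.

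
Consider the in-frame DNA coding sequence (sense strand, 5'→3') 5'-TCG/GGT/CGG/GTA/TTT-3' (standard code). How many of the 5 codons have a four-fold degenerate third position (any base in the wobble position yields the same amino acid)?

Codon 1 TCG (Ser): third position 4-fold.
Codon 2 GGT (Gly): third position 4-fold.
Codon 3 CGG (Arg): third position 4-fold.
Codon 4 GTA (Val): third position 4-fold.
Codon 5 TTT (Phe): third position 2-fold.
Four-fold degenerate third positions: 4.

4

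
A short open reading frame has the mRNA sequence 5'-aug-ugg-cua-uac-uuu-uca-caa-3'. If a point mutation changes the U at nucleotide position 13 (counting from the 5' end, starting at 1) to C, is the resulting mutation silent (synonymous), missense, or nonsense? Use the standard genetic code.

Position 13 falls in codon 5: UUU → Phe.
After the substitution the codon is CUU → Leu.
Phe ≠ Leu, so this is a missense mutation.

missense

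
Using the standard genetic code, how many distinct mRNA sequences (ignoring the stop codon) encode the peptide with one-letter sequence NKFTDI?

192

Asn: 2 codons.
Lys: 2 codons.
Phe: 2 codons.
Thr: 4 codons.
Asp: 2 codons.
Ile: 3 codons.
2 × 2 × 2 × 4 × 2 × 3 = 192.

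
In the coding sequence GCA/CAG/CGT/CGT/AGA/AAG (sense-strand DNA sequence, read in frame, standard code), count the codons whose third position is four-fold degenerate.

Codon 1 GCA (Ala): third position 4-fold.
Codon 2 CAG (Gln): third position 2-fold.
Codon 3 CGT (Arg): third position 4-fold.
Codon 4 CGT (Arg): third position 4-fold.
Codon 5 AGA (Arg): third position 2-fold.
Codon 6 AAG (Lys): third position 2-fold.
Four-fold degenerate third positions: 3.

3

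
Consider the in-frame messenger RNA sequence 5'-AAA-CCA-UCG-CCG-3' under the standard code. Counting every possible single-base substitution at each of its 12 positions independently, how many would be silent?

10

Codon 1 (AAA, Lys): 1 synonymous substitution.
Codon 2 (CCA, Pro): 3 synonymous substitutions.
Codon 3 (UCG, Ser): 3 synonymous substitutions.
Codon 4 (CCG, Pro): 3 synonymous substitutions.
Total: 1 + 3 + 3 + 3 = 10.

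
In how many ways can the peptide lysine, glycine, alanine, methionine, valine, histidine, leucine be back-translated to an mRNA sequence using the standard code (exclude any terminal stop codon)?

1536

Lys: 2 codons.
Gly: 4 codons.
Ala: 4 codons.
Met: 1 codon.
Val: 4 codons.
His: 2 codons.
Leu: 6 codons.
2 × 4 × 4 × 1 × 4 × 2 × 6 = 1536.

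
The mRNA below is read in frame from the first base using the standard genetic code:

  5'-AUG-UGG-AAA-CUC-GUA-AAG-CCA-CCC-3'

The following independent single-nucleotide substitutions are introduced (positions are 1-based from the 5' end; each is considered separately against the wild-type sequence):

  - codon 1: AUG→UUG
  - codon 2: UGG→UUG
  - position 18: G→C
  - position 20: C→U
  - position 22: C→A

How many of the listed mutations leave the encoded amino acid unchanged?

Codon 1: AUG (Met) → UUG (Leu) — missense.
Codon 2: UGG (Trp) → UUG (Leu) — missense.
Codon 6: AAG (Lys) → AAC (Asn) — missense.
Codon 7: CCA (Pro) → CUA (Leu) — missense.
Codon 8: CCC (Pro) → ACC (Thr) — missense.
Synonymous: 0 of 5.

0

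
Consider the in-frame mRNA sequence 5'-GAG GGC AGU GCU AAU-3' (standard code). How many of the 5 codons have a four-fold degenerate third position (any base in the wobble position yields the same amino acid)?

Codon 1 GAG (Glu): third position 2-fold.
Codon 2 GGC (Gly): third position 4-fold.
Codon 3 AGU (Ser): third position 2-fold.
Codon 4 GCU (Ala): third position 4-fold.
Codon 5 AAU (Asn): third position 2-fold.
Four-fold degenerate third positions: 2.

2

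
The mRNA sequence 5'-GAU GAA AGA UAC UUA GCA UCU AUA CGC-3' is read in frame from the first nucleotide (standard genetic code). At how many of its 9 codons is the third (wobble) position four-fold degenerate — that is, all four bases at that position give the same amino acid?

Codon 1 GAU (Asp): third position 2-fold.
Codon 2 GAA (Glu): third position 2-fold.
Codon 3 AGA (Arg): third position 2-fold.
Codon 4 UAC (Tyr): third position 2-fold.
Codon 5 UUA (Leu): third position 2-fold.
Codon 6 GCA (Ala): third position 4-fold.
Codon 7 UCU (Ser): third position 4-fold.
Codon 8 AUA (Ile): third position 3-fold.
Codon 9 CGC (Arg): third position 4-fold.
Four-fold degenerate third positions: 3.

3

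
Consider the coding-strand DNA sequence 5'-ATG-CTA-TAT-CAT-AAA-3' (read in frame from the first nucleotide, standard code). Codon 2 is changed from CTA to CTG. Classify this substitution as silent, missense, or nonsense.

silent

Position 6 falls in codon 2: CTA → Leu.
After the substitution the codon is CTG → Leu.
Both encode Leu, so the change is synonymous.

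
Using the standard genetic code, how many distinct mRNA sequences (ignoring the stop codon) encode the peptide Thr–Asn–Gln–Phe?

Thr: 4 codons.
Asn: 2 codons.
Gln: 2 codons.
Phe: 2 codons.
4 × 2 × 2 × 2 = 32.

32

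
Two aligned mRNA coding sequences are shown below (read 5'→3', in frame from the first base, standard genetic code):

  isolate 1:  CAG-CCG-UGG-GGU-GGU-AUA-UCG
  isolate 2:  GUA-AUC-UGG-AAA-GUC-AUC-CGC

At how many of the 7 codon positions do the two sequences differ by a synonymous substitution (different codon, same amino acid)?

Codon 1: CAG Gln / GUA Val — nonsynonymous.
Codon 2: CCG Pro / AUC Ile — nonsynonymous.
Codon 3: UGG Trp / UGG Trp — identical.
Codon 4: GGU Gly / AAA Lys — nonsynonymous.
Codon 5: GGU Gly / GUC Val — nonsynonymous.
Codon 6: AUA Ile / AUC Ile — synonymous.
Codon 7: UCG Ser / CGC Arg — nonsynonymous.
Synonymous differences: 1.

1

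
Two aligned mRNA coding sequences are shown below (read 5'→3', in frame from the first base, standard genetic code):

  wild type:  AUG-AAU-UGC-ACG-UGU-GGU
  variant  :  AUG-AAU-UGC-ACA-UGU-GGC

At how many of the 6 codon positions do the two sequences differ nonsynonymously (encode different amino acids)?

0

Codon 1: AUG Met / AUG Met — identical.
Codon 2: AAU Asn / AAU Asn — identical.
Codon 3: UGC Cys / UGC Cys — identical.
Codon 4: ACG Thr / ACA Thr — synonymous.
Codon 5: UGU Cys / UGU Cys — identical.
Codon 6: GGU Gly / GGC Gly — synonymous.
Nonsynonymous differences: 0.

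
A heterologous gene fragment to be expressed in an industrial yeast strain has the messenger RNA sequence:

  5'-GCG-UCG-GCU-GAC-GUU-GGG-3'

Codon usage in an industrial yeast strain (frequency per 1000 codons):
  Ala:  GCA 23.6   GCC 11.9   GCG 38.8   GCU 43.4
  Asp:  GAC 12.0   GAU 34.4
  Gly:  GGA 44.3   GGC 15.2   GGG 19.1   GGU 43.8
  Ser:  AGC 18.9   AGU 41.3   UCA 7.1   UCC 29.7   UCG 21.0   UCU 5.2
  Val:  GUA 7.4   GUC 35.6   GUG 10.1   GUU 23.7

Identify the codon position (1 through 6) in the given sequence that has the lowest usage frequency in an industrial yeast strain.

4

Codon 1 GCG (Ala): 38.8 per 1000.
Codon 2 UCG (Ser): 21.0 per 1000.
Codon 3 GCU (Ala): 43.4 per 1000.
Codon 4 GAC (Asp): 12.0 per 1000.
Codon 5 GUU (Val): 23.7 per 1000.
Codon 6 GGG (Gly): 19.1 per 1000.
Lowest frequency is 12.0 at codon 4.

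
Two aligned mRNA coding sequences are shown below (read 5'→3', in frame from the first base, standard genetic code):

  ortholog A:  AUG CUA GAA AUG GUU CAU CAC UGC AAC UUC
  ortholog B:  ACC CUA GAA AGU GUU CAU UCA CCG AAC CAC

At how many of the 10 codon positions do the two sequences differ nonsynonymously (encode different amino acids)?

Codon 1: AUG Met / ACC Thr — nonsynonymous.
Codon 2: CUA Leu / CUA Leu — identical.
Codon 3: GAA Glu / GAA Glu — identical.
Codon 4: AUG Met / AGU Ser — nonsynonymous.
Codon 5: GUU Val / GUU Val — identical.
Codon 6: CAU His / CAU His — identical.
Codon 7: CAC His / UCA Ser — nonsynonymous.
Codon 8: UGC Cys / CCG Pro — nonsynonymous.
Codon 9: AAC Asn / AAC Asn — identical.
Codon 10: UUC Phe / CAC His — nonsynonymous.
Nonsynonymous differences: 5.

5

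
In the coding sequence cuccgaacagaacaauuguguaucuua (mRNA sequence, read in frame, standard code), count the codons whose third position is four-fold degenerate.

Codon 1 CUC (Leu): third position 4-fold.
Codon 2 CGA (Arg): third position 4-fold.
Codon 3 ACA (Thr): third position 4-fold.
Codon 4 GAA (Glu): third position 2-fold.
Codon 5 CAA (Gln): third position 2-fold.
Codon 6 UUG (Leu): third position 2-fold.
Codon 7 UGU (Cys): third position 2-fold.
Codon 8 AUC (Ile): third position 3-fold.
Codon 9 UUA (Leu): third position 2-fold.
Four-fold degenerate third positions: 3.

3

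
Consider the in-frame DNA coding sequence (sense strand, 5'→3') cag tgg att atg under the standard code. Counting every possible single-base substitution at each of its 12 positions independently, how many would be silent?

3

Codon 1 (CAG, Gln): 1 synonymous substitution.
Codon 2 (TGG, Trp): 0 synonymous substitutions.
Codon 3 (ATT, Ile): 2 synonymous substitutions.
Codon 4 (ATG, Met): 0 synonymous substitutions.
Total: 1 + 0 + 2 + 0 = 3.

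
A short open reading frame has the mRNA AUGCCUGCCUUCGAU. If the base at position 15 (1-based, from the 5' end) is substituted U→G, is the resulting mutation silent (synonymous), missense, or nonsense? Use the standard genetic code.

Position 15 falls in codon 5: GAU → Asp.
After the substitution the codon is GAG → Glu.
Asp ≠ Glu, so this is a missense mutation.

missense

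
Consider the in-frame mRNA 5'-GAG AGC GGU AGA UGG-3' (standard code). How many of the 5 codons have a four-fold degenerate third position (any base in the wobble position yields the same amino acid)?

1

Codon 1 GAG (Glu): third position 2-fold.
Codon 2 AGC (Ser): third position 2-fold.
Codon 3 GGU (Gly): third position 4-fold.
Codon 4 AGA (Arg): third position 2-fold.
Codon 5 UGG (Trp): third position 1-fold.
Four-fold degenerate third positions: 1.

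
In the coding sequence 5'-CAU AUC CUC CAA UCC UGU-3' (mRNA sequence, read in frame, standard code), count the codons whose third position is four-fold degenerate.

Codon 1 CAU (His): third position 2-fold.
Codon 2 AUC (Ile): third position 3-fold.
Codon 3 CUC (Leu): third position 4-fold.
Codon 4 CAA (Gln): third position 2-fold.
Codon 5 UCC (Ser): third position 4-fold.
Codon 6 UGU (Cys): third position 2-fold.
Four-fold degenerate third positions: 2.

2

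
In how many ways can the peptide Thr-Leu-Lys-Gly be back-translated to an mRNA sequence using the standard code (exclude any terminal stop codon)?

192

Thr: 4 codons.
Leu: 6 codons.
Lys: 2 codons.
Gly: 4 codons.
4 × 6 × 2 × 4 = 192.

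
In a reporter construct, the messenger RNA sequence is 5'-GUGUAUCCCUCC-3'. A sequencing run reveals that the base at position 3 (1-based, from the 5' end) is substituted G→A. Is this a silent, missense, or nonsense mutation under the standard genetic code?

Position 3 falls in codon 1: GUG → Val.
After the substitution the codon is GUA → Val.
Both encode Val, so the change is synonymous.

silent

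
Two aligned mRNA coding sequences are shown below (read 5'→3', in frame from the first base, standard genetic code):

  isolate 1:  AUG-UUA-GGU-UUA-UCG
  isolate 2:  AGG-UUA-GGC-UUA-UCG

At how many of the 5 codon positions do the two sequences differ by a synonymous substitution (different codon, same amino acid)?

Codon 1: AUG Met / AGG Arg — nonsynonymous.
Codon 2: UUA Leu / UUA Leu — identical.
Codon 3: GGU Gly / GGC Gly — synonymous.
Codon 4: UUA Leu / UUA Leu — identical.
Codon 5: UCG Ser / UCG Ser — identical.
Synonymous differences: 1.

1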